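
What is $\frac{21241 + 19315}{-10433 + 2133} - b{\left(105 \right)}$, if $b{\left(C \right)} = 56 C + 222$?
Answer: $- \frac{12671789}{2075} \approx -6106.9$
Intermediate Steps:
$b{\left(C \right)} = 222 + 56 C$
$\frac{21241 + 19315}{-10433 + 2133} - b{\left(105 \right)} = \frac{21241 + 19315}{-10433 + 2133} - \left(222 + 56 \cdot 105\right) = \frac{40556}{-8300} - \left(222 + 5880\right) = 40556 \left(- \frac{1}{8300}\right) - 6102 = - \frac{10139}{2075} - 6102 = - \frac{12671789}{2075}$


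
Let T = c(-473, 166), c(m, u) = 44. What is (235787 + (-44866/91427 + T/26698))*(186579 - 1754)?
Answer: 7598096995485973475/174351289 ≈ 4.3579e+10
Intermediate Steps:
T = 44
(235787 + (-44866/91427 + T/26698))*(186579 - 1754) = (235787 + (-44866/91427 + 44/26698))*(186579 - 1754) = (235787 + (-44866*1/91427 + 44*(1/26698)))*184825 = (235787 + (-44866/91427 + 22/13349))*184825 = (235787 - 85272120/174351289)*184825 = (41109682107323/174351289)*184825 = 7598096995485973475/174351289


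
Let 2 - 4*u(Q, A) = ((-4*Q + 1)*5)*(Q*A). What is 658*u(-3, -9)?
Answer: -576737/2 ≈ -2.8837e+5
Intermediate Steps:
u(Q, A) = ½ - A*Q*(5 - 20*Q)/4 (u(Q, A) = ½ - (-4*Q + 1)*5*Q*A/4 = ½ - (1 - 4*Q)*5*A*Q/4 = ½ - (5 - 20*Q)*A*Q/4 = ½ - A*Q*(5 - 20*Q)/4)
658*u(-3, -9) = 658*(½ + 5*(-9)*(-3)² - 5/4*(-9)*(-3)) = 658*(½ + 5*(-9)*9 - 135/4) = 658*(½ - 405 - 135/4) = 658*(-1753/4) = -576737/2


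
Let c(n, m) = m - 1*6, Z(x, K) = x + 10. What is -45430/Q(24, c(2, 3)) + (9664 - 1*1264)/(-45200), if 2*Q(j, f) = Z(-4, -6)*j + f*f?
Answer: -10270393/17289 ≈ -594.04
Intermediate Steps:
Z(x, K) = 10 + x
c(n, m) = -6 + m (c(n, m) = m - 6 = -6 + m)
Q(j, f) = f**2/2 + 3*j (Q(j, f) = ((10 - 4)*j + f*f)/2 = (6*j + f**2)/2 = (f**2 + 6*j)/2 = f**2/2 + 3*j)
-45430/Q(24, c(2, 3)) + (9664 - 1*1264)/(-45200) = -45430/((-6 + 3)**2/2 + 3*24) + (9664 - 1*1264)/(-45200) = -45430/((1/2)*(-3)**2 + 72) + (9664 - 1264)*(-1/45200) = -45430/((1/2)*9 + 72) + 8400*(-1/45200) = -45430/(9/2 + 72) - 21/113 = -45430/153/2 - 21/113 = -45430*2/153 - 21/113 = -90860/153 - 21/113 = -10270393/17289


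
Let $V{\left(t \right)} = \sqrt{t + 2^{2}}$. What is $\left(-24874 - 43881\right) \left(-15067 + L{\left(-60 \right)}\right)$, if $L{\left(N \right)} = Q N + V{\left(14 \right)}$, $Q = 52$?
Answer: $1250447185 - 206265 \sqrt{2} \approx 1.2502 \cdot 10^{9}$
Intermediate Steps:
$V{\left(t \right)} = \sqrt{4 + t}$ ($V{\left(t \right)} = \sqrt{t + 4} = \sqrt{4 + t}$)
$L{\left(N \right)} = 3 \sqrt{2} + 52 N$ ($L{\left(N \right)} = 52 N + \sqrt{4 + 14} = 52 N + \sqrt{18} = 52 N + 3 \sqrt{2} = 3 \sqrt{2} + 52 N$)
$\left(-24874 - 43881\right) \left(-15067 + L{\left(-60 \right)}\right) = \left(-24874 - 43881\right) \left(-15067 + \left(3 \sqrt{2} + 52 \left(-60\right)\right)\right) = - 68755 \left(-15067 - \left(3120 - 3 \sqrt{2}\right)\right) = - 68755 \left(-18187 + 3 \sqrt{2}\right) = 1250447185 - 206265 \sqrt{2}$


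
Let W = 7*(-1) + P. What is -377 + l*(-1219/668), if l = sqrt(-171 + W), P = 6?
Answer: -377 - 1219*I*sqrt(43)/334 ≈ -377.0 - 23.933*I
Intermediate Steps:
W = -1 (W = 7*(-1) + 6 = -7 + 6 = -1)
l = 2*I*sqrt(43) (l = sqrt(-171 - 1) = sqrt(-172) = 2*I*sqrt(43) ≈ 13.115*I)
-377 + l*(-1219/668) = -377 + (2*I*sqrt(43))*(-1219/668) = -377 - 1219*I*sqrt(43)/334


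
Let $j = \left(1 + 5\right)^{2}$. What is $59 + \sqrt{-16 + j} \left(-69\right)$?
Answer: $59 - 138 \sqrt{5} \approx -249.58$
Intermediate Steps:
$j = 36$ ($j = 6^{2} = 36$)
$59 + \sqrt{-16 + j} \left(-69\right) = 59 + \sqrt{-16 + 36} \left(-69\right) = 59 + \sqrt{20} \left(-69\right) = 59 + 2 \sqrt{5} \left(-69\right) = 59 - 138 \sqrt{5}$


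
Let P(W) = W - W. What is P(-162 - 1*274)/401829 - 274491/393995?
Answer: -39213/56285 ≈ -0.69669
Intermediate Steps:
P(W) = 0
P(-162 - 1*274)/401829 - 274491/393995 = 0/401829 - 274491/393995 = 0*(1/401829) - 274491*1/393995 = 0 - 39213/56285 = -39213/56285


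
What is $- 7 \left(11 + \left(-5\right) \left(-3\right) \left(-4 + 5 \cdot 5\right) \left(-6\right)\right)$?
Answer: $13153$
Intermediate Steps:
$- 7 \left(11 + \left(-5\right) \left(-3\right) \left(-4 + 5 \cdot 5\right) \left(-6\right)\right) = - 7 \left(11 + 15 \left(-4 + 25\right) \left(-6\right)\right) = - 7 \left(11 + 15 \cdot 21 \left(-6\right)\right) = - 7 \left(11 + 315 \left(-6\right)\right) = - 7 \left(11 - 1890\right) = \left(-7\right) \left(-1879\right) = 13153$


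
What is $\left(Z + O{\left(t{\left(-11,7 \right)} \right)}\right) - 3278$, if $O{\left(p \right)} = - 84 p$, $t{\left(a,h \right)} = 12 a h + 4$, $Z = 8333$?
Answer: $82335$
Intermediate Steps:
$t{\left(a,h \right)} = 4 + 12 a h$ ($t{\left(a,h \right)} = 12 a h + 4 = 4 + 12 a h$)
$\left(Z + O{\left(t{\left(-11,7 \right)} \right)}\right) - 3278 = \left(8333 - 84 \left(4 + 12 \left(-11\right) 7\right)\right) - 3278 = \left(8333 - 84 \left(4 - 924\right)\right) - 3278 = \left(8333 - -77280\right) - 3278 = \left(8333 + 77280\right) - 3278 = 85613 - 3278 = 82335$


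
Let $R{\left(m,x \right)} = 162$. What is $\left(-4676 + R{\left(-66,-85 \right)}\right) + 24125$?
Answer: $19611$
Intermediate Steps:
$\left(-4676 + R{\left(-66,-85 \right)}\right) + 24125 = \left(-4676 + 162\right) + 24125 = -4514 + 24125 = 19611$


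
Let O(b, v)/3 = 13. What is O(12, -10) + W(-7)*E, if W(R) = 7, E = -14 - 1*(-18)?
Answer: 67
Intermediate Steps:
O(b, v) = 39 (O(b, v) = 3*13 = 39)
E = 4 (E = -14 + 18 = 4)
O(12, -10) + W(-7)*E = 39 + 7*4 = 39 + 28 = 67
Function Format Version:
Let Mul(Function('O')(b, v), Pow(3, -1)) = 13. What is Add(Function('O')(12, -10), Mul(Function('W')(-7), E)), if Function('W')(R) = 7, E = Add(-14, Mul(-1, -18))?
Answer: 67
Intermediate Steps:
Function('O')(b, v) = 39 (Function('O')(b, v) = Mul(3, 13) = 39)
E = 4 (E = Add(-14, 18) = 4)
Add(Function('O')(12, -10), Mul(Function('W')(-7), E)) = Add(39, Mul(7, 4)) = Add(39, 28) = 67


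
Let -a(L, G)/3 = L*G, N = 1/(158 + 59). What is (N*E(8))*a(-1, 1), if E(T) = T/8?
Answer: 3/217 ≈ 0.013825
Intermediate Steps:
E(T) = T/8 (E(T) = T*(1/8) = T/8)
N = 1/217 ≈ 0.0046083
a(L, G) = -3*G*L (a(L, G) = -3*L*G = -3*G*L)
(N*E(8))*a(-1, 1) = (((1/8)*8)/217)*(-3*1*(-1)) = ((1/217)*1)*3 = (1/217)*3 = 3/217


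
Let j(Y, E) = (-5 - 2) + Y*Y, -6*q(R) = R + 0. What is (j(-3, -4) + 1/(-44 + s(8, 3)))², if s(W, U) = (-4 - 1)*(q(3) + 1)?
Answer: 33856/8649 ≈ 3.9144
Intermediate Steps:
q(R) = -R/6 (q(R) = -(R + 0)/6 = -R/6)
j(Y, E) = -7 + Y²
s(W, U) = -5/2 (s(W, U) = (-4 - 1)*(-⅙*3 + 1) = -5*(-½ + 1) = -5*½ = -5/2)
(j(-3, -4) + 1/(-44 + s(8, 3)))² = ((-7 + (-3)²) + 1/(-44 - 5/2))² = ((-7 + 9) + 1/(-93/2))² = (2 - 2/93)² = (184/93)² = 33856/8649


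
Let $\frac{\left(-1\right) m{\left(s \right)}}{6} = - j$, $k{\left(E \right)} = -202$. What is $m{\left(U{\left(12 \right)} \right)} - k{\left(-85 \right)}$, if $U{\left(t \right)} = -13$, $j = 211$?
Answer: $1468$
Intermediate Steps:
$m{\left(s \right)} = 1266$ ($m{\left(s \right)} = - 6 \left(\left(-1\right) 211\right) = \left(-6\right) \left(-211\right) = 1266$)
$m{\left(U{\left(12 \right)} \right)} - k{\left(-85 \right)} = 1266 - -202 = 1266 + 202 = 1468$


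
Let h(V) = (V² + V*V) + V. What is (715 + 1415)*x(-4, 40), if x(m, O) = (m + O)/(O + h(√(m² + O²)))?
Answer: 15681060/669023 - 19170*√101/669023 ≈ 23.151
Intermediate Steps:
h(V) = V + 2*V² (h(V) = (V² + V²) + V = 2*V² + V = V + 2*V²)
x(m, O) = (O + m)/(O + √(O² + m²)*(1 + 2*√(O² + m²))) (x(m, O) = (m + O)/(O + √(m² + O²)*(1 + 2*√(m² + O²))) = (O + m)/(O + √(O² + m²)*(1 + 2*√(O² + m²))))
(715 + 1415)*x(-4, 40) = (715 + 1415)*((40 - 4)/(40 + √(40² + (-4)²) + 2*40² + 2*(-4)²)) = 2130*(36/(40 + √(1600 + 16) + 2*1600 + 2*16)) = 2130*(36/(40 + √1616 + 3200 + 32)) = 2130*(36/(40 + 4*√101 + 3200 + 32)) = 2130*(36/(3272 + 4*√101)) = 76680/(3272 + 4*√101)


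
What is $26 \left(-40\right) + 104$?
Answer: $-936$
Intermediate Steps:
$26 \left(-40\right) + 104 = -1040 + 104 = -936$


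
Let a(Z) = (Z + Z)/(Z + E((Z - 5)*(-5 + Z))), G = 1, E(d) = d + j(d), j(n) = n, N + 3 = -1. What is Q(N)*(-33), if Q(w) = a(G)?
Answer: -2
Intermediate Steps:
N = -4 (N = -3 - 1 = -4)
E(d) = 2*d (E(d) = d + d = 2*d)
a(Z) = 2*Z/(Z + 2*(-5 + Z)²) (a(Z) = (Z + Z)/(Z + 2*((Z - 5)*(-5 + Z))) = (2*Z)/(Z + 2*((-5 + Z)*(-5 + Z))) = (2*Z)/(Z + 2*(-5 + Z)²) = 2*Z/(Z + 2*(-5 + Z)²))
Q(w) = 2/33 (Q(w) = 2*1/(50 - 19*1 + 2*1²) = 2*1/(50 - 19 + 2*1) = 2*1/(50 - 19 + 2) = 2*1/33 = 2*1*(1/33) = 2/33)
Q(N)*(-33) = (2/33)*(-33) = -2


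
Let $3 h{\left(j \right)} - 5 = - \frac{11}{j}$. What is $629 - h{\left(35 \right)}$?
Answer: $\frac{65881}{105} \approx 627.44$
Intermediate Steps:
$h{\left(j \right)} = \frac{5}{3} - \frac{11}{3 j}$ ($h{\left(j \right)} = \frac{5}{3} + \frac{\left(-11\right) \frac{1}{j}}{3} = \frac{5}{3} - \frac{11}{3 j}$)
$629 - h{\left(35 \right)} = 629 - \frac{-11 + 5 \cdot 35}{3 \cdot 35} = 629 - \frac{1}{3} \cdot \frac{1}{35} \left(-11 + 175\right) = 629 - \frac{1}{3} \cdot \frac{1}{35} \cdot 164 = 629 - \frac{164}{105} = \frac{65881}{105}$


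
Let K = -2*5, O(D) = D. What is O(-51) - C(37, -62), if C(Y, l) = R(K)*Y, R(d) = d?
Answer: 319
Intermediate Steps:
K = -10
C(Y, l) = -10*Y
O(-51) - C(37, -62) = -51 - (-10)*37 = -51 - 1*(-370) = -51 + 370 = 319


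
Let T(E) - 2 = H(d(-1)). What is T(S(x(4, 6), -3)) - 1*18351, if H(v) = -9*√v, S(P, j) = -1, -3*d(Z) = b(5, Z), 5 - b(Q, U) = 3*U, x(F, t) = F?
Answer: -18349 - 6*I*√6 ≈ -18349.0 - 14.697*I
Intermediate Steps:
b(Q, U) = 5 - 3*U
d(Z) = -5/3 + Z (d(Z) = -(5 - 3*Z)/3 = -5/3 + Z)
T(E) = 2 - 6*I*√6 (T(E) = 2 - 9*√(-5/3 - 1) = 2 - 6*I*√6)
T(S(x(4, 6), -3)) - 1*18351 = (2 - 6*I*√6) - 1*18351 = (2 - 6*I*√6) - 18351 = -18349 - 6*I*√6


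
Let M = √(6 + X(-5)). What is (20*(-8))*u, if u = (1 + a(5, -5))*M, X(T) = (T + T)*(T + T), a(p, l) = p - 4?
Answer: -320*√106 ≈ -3294.6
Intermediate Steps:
a(p, l) = -4 + p
X(T) = 4*T² (X(T) = (2*T)*(2*T) = 4*T²)
M = √106 (M = √(6 + 4*(-5)²) = √(6 + 4*25) = √(6 + 100) = √106 ≈ 10.296)
u = 2*√106 (u = (1 + (-4 + 5))*√106 = (1 + 1)*√106 = 2*√106 ≈ 20.591)
(20*(-8))*u = (20*(-8))*(2*√106) = -320*√106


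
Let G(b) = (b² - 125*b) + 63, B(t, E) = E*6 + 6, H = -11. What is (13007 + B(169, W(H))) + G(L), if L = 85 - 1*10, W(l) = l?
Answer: 9260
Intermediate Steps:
L = 75 (L = 85 - 10 = 75)
B(t, E) = 6 + 6*E (B(t, E) = 6*E + 6 = 6 + 6*E)
G(b) = 63 + b² - 125*b
(13007 + B(169, W(H))) + G(L) = (13007 + (6 + 6*(-11))) + (63 + 75² - 125*75) = (13007 + (6 - 66)) + (63 + 5625 - 9375) = (13007 - 60) - 3687 = 12947 - 3687 = 9260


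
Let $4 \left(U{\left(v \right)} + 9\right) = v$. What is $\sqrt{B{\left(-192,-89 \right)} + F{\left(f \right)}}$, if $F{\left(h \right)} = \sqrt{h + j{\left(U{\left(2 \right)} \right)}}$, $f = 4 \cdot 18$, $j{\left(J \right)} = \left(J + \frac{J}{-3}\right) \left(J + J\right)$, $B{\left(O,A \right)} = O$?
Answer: $\frac{\sqrt{-1728 + 3 \sqrt{1515}}}{3} \approx 13.38 i$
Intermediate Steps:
$U{\left(v \right)} = -9 + \frac{v}{4}$
$j{\left(J \right)} = \frac{4 J^{2}}{3}$ ($j{\left(J \right)} = \left(J + J \left(- \frac{1}{3}\right)\right) 2 J = \left(J - \frac{J}{3}\right) 2 J = \frac{2 J}{3} \cdot 2 J = \frac{4 J^{2}}{3}$)
$f = 72$
$F{\left(h \right)} = \sqrt{\frac{289}{3} + h}$ ($F{\left(h \right)} = \sqrt{h + \frac{4 \left(-9 + \frac{1}{4} \cdot 2\right)^{2}}{3}} = \sqrt{h + \frac{4 \left(-9 + \frac{1}{2}\right)^{2}}{3}} = \sqrt{h + \frac{4 \left(- \frac{17}{2}\right)^{2}}{3}} = \sqrt{h + \frac{4}{3} \cdot \frac{289}{4}} = \sqrt{h + \frac{289}{3}} = \sqrt{\frac{289}{3} + h}$)
$\sqrt{B{\left(-192,-89 \right)} + F{\left(f \right)}} = \sqrt{-192 + \frac{\sqrt{867 + 9 \cdot 72}}{3}} = \sqrt{-192 + \frac{\sqrt{867 + 648}}{3}} = \sqrt{-192 + \frac{\sqrt{1515}}{3}}$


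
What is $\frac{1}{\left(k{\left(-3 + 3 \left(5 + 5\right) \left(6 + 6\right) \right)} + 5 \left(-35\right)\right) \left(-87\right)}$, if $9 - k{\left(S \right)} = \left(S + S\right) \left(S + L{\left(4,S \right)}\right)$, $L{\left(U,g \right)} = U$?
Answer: $\frac{1}{22439040} \approx 4.4565 \cdot 10^{-8}$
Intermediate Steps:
$k{\left(S \right)} = 9 - 2 S \left(4 + S\right)$ ($k{\left(S \right)} = 9 - \left(S + S\right) \left(S + 4\right) = 9 - 2 S \left(4 + S\right)$)
$\frac{1}{\left(k{\left(-3 + 3 \left(5 + 5\right) \left(6 + 6\right) \right)} + 5 \left(-35\right)\right) \left(-87\right)} = \frac{1}{\left(\left(9 - 8 \left(-3 + 3 \left(5 + 5\right) \left(6 + 6\right)\right) - 2 \left(-3 + 3 \left(5 + 5\right) \left(6 + 6\right)\right)^{2}\right) + 5 \left(-35\right)\right) \left(-87\right)} = \frac{1}{\left(\left(9 - 8 \left(-3 + 3 \cdot 10 \cdot 12\right) - 2 \left(-3 + 3 \cdot 10 \cdot 12\right)^{2}\right) - 175\right) \left(-87\right)} = \frac{1}{\left(\left(9 - 8 \left(-3 + 3 \cdot 120\right) - 2 \left(-3 + 3 \cdot 120\right)^{2}\right) - 175\right) \left(-87\right)} = \frac{1}{\left(\left(9 - 8 \left(-3 + 360\right) - 2 \left(-3 + 360\right)^{2}\right) - 175\right) \left(-87\right)} = \frac{1}{\left(\left(9 - 2856 - 2 \cdot 357^{2}\right) - 175\right) \left(-87\right)} = \frac{1}{\left(\left(9 - 2856 - 254898\right) - 175\right) \left(-87\right)} = \frac{1}{\left(-257745 - 175\right) \left(-87\right)} = \frac{1}{\left(-257920\right) \left(-87\right)} = \frac{1}{22439040}$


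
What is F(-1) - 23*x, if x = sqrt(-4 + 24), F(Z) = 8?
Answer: 8 - 46*sqrt(5) ≈ -94.859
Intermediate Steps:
x = 2*sqrt(5) (x = sqrt(20) = 2*sqrt(5) ≈ 4.4721)
F(-1) - 23*x = 8 - 46*sqrt(5)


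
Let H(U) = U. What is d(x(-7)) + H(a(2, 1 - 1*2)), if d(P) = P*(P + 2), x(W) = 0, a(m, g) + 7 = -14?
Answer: -21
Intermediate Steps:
a(m, g) = -21 (a(m, g) = -7 - 14 = -21)
d(P) = P*(2 + P)
d(x(-7)) + H(a(2, 1 - 1*2)) = 0*(2 + 0) - 21 = 0*2 - 21 = 0 - 21 = -21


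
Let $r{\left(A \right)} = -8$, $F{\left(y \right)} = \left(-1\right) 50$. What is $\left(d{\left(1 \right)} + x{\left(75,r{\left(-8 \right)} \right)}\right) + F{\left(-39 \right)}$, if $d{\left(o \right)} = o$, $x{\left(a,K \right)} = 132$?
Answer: $83$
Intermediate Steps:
$F{\left(y \right)} = -50$
$\left(d{\left(1 \right)} + x{\left(75,r{\left(-8 \right)} \right)}\right) + F{\left(-39 \right)} = \left(1 + 132\right) - 50 = 133 - 50 = 83$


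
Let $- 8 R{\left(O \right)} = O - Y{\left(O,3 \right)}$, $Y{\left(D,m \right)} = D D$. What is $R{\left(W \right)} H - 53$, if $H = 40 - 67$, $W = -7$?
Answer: $-242$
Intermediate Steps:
$Y{\left(D,m \right)} = D^{2}$
$H = -27$
$R{\left(O \right)} = - \frac{O}{8} + \frac{O^{2}}{8}$ ($R{\left(O \right)} = - \frac{O - O^{2}}{8} = - \frac{O}{8} + \frac{O^{2}}{8}$)
$R{\left(W \right)} H - 53 = \frac{1}{8} \left(-7\right) \left(-1 - 7\right) \left(-27\right) - 53 = \frac{1}{8} \left(-7\right) \left(-8\right) \left(-27\right) - 53 = 7 \left(-27\right) - 53 = -189 - 53 = -242$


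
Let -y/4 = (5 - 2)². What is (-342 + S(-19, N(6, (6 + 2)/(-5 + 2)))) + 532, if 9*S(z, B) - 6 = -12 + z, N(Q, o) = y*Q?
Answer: 1685/9 ≈ 187.22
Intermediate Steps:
y = -36 (y = -4*(5 - 2)² = -4*3² = -4*9 = -36)
N(Q, o) = -36*Q
S(z, B) = -⅔ + z/9 (S(z, B) = ⅔ + (-12 + z)/9 = ⅔ + (-4/3 + z/9) = -⅔ + z/9)
(-342 + S(-19, N(6, (6 + 2)/(-5 + 2)))) + 532 = (-342 + (-⅔ + (⅑)*(-19))) + 532 = (-342 + (-⅔ - 19/9)) + 532 = (-342 - 25/9) + 532 = -3103/9 + 532 = 1685/9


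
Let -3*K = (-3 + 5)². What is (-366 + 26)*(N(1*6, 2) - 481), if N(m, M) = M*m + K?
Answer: 479740/3 ≈ 1.5991e+5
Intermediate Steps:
K = -4/3 (K = -(-3 + 5)²/3 = -⅓*2² = -⅓*4 = -4/3 ≈ -1.3333)
N(m, M) = -4/3 + M*m (N(m, M) = M*m - 4/3 = -4/3 + M*m)
(-366 + 26)*(N(1*6, 2) - 481) = (-366 + 26)*((-4/3 + 2*(1*6)) - 481) = -340*((-4/3 + 2*6) - 481) = -340*((-4/3 + 12) - 481) = -340*(32/3 - 481) = -340*(-1411/3) = 479740/3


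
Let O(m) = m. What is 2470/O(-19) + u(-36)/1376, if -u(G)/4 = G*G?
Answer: -5752/43 ≈ -133.77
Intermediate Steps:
u(G) = -4*G**2 (u(G) = -4*G*G = -4*G**2)
2470/O(-19) + u(-36)/1376 = 2470/(-19) - 4*(-36)**2/1376 = 2470*(-1/19) - 4*1296*(1/1376) = -130 - 5184*1/1376 = -130 - 162/43 = -5752/43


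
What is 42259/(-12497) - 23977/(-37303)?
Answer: -1276746908/466175591 ≈ -2.7388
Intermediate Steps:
42259/(-12497) - 23977/(-37303) = 42259*(-1/12497) - 23977*(-1/37303) = -42259/12497 + 23977/37303 = -1276746908/466175591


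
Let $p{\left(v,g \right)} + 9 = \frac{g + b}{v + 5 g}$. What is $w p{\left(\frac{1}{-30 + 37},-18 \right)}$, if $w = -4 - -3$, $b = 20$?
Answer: $\frac{5675}{629} \approx 9.0223$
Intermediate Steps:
$p{\left(v,g \right)} = -9 + \frac{20 + g}{v + 5 g}$ ($p{\left(v,g \right)} = -9 + \frac{g + 20}{v + 5 g} = -9 + \frac{20 + g}{v + 5 g}$)
$w = -1$ ($w = -4 + 3 = -1$)
$w p{\left(\frac{1}{-30 + 37},-18 \right)} = - \frac{20 - -792 - \frac{9}{-30 + 37}}{\frac{1}{-30 + 37} + 5 \left(-18\right)} = - \frac{20 + 792 - \frac{9}{7}}{\frac{1}{7} - 90} = - \frac{20 + 792 - \frac{9}{7}}{- \frac{629}{7}} = - \frac{\left(-7\right) 5675}{629 \cdot 7} = \left(-1\right) \left(- \frac{5675}{629}\right) = \frac{5675}{629}$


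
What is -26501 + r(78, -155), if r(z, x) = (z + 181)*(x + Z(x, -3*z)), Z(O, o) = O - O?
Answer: -66646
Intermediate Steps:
Z(O, o) = 0
r(z, x) = x*(181 + z) (r(z, x) = (z + 181)*(x + 0) = (181 + z)*x = x*(181 + z))
-26501 + r(78, -155) = -26501 - 155*(181 + 78) = -26501 - 155*259 = -26501 - 40145 = -66646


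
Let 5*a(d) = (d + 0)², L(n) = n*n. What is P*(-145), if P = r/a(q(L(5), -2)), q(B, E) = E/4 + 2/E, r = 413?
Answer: -1197700/9 ≈ -1.3308e+5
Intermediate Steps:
L(n) = n²
q(B, E) = 2/E + E/4 (q(B, E) = E*(¼) + 2/E = E/4 + 2/E = 2/E + E/4)
a(d) = d²/5 (a(d) = (d + 0)²/5 = d²/5)
P = 8260/9 (P = 413/(((2/(-2) + (¼)*(-2))²/5)) = 413/(((2*(-½) - ½)²/5)) = 413/(((-1 - ½)²/5)) = 413/(((-3/2)²/5)) = 413/(((⅕)*(9/4))) = 413/(9/20) = 413*(20/9) = 8260/9 ≈ 917.78)
P*(-145) = (8260/9)*(-145) = -1197700/9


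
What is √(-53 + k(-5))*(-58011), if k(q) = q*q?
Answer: -116022*I*√7 ≈ -3.0697e+5*I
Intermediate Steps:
k(q) = q²
√(-53 + k(-5))*(-58011) = √(-53 + (-5)²)*(-58011) = √(-53 + 25)*(-58011) = √(-28)*(-58011) = (2*I*√7)*(-58011) = -116022*I*√7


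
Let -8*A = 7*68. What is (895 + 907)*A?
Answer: -107219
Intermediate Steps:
A = -119/2 (A = -7*68/8 = -1/8*476 = -119/2 ≈ -59.500)
(895 + 907)*A = (895 + 907)*(-119/2) = 1802*(-119/2) = -107219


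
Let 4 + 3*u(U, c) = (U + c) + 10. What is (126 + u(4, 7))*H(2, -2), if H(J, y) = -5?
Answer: -1975/3 ≈ -658.33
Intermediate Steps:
u(U, c) = 2 + U/3 + c/3 (u(U, c) = -4/3 + ((U + c) + 10)/3 = -4/3 + (10 + U + c)/3 = -4/3 + (10/3 + U/3 + c/3) = 2 + U/3 + c/3)
(126 + u(4, 7))*H(2, -2) = (126 + (2 + (1/3)*4 + (1/3)*7))*(-5) = (126 + (2 + 4/3 + 7/3))*(-5) = (126 + 17/3)*(-5) = (395/3)*(-5) = -1975/3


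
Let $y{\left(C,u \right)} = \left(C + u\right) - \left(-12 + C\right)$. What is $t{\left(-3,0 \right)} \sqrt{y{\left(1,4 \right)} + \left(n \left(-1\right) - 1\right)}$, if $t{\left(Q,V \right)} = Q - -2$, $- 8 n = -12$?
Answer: $- \frac{3 \sqrt{6}}{2} \approx -3.6742$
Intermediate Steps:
$n = \frac{3}{2}$ ($n = \left(- \frac{1}{8}\right) \left(-12\right) = \frac{3}{2} \approx 1.5$)
$y{\left(C,u \right)} = 12 + u$
$t{\left(Q,V \right)} = 2 + Q$ ($t{\left(Q,V \right)} = Q + 2 = 2 + Q$)
$t{\left(-3,0 \right)} \sqrt{y{\left(1,4 \right)} + \left(n \left(-1\right) - 1\right)} = \left(2 - 3\right) \sqrt{\left(12 + 4\right) + \left(\frac{3}{2} \left(-1\right) - 1\right)} = - \sqrt{16 - \frac{5}{2}} = - \sqrt{\frac{27}{2}} = - \frac{3 \sqrt{6}}{2}$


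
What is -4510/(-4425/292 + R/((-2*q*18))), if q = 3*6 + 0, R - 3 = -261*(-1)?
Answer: 35556840/122687 ≈ 289.82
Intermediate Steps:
R = 264 (R = 3 - 261*(-1) = 3 + 261 = 264)
q = 18 (q = 18 + 0 = 18)
-4510/(-4425/292 + R/((-2*q*18))) = -4510/(-4425/292 + 264/((-2*18*18))) = -4510/(-4425*1/292 + 264/((-36*18))) = -4510/(-4425/292 + 264/(-648)) = -4510/(-4425/292 + 264*(-1/648)) = -4510/(-4425/292 - 11/27) = -4510/(-122687/7884) = -4510*(-7884/122687) = 35556840/122687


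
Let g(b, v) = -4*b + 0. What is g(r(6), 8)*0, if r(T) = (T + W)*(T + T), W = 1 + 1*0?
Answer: 0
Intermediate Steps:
W = 1 (W = 1 + 0 = 1)
r(T) = 2*T*(1 + T) (r(T) = (T + 1)*(T + T) = (1 + T)*(2*T) = 2*T*(1 + T))
g(b, v) = -4*b
g(r(6), 8)*0 = -8*6*(1 + 6)*0 = -8*6*7*0 = -4*84*0 = -336*0 = 0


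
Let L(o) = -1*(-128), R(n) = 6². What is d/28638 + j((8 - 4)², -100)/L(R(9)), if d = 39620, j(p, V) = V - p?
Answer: 218669/458208 ≈ 0.47723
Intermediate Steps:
R(n) = 36
L(o) = 128
d/28638 + j((8 - 4)², -100)/L(R(9)) = 39620/28638 + (-100 - (8 - 4)²)/128 = 39620*(1/28638) + (-100 - 1*4²)*(1/128) = 19810/14319 + (-100 - 1*16)*(1/128) = 19810/14319 + (-100 - 16)*(1/128) = 19810/14319 - 116*1/128 = 19810/14319 - 29/32 = 218669/458208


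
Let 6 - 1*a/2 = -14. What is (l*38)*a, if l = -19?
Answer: -28880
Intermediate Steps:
a = 40 (a = 12 - 2*(-14) = 12 + 28 = 40)
(l*38)*a = -19*38*40 = -722*40 = -28880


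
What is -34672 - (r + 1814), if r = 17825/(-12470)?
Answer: -90992519/2494 ≈ -36485.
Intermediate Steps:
r = -3565/2494 (r = 17825*(-1/12470) = -3565/2494 ≈ -1.4294)
-34672 - (r + 1814) = -34672 - (-3565/2494 + 1814) = -34672 - 1*4520551/2494 = -34672 - 4520551/2494 = -90992519/2494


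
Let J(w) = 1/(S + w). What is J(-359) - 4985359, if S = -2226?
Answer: -12887153016/2585 ≈ -4.9854e+6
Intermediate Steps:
J(w) = 1/(-2226 + w)
J(-359) - 4985359 = 1/(-2226 - 359) - 4985359 = 1/(-2585) - 4985359 = -1/2585 - 4985359 = -12887153016/2585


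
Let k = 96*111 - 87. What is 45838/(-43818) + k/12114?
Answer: -1706835/9829838 ≈ -0.17364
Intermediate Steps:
k = 10569 (k = 10656 - 87 = 10569)
45838/(-43818) + k/12114 = 45838/(-43818) + 10569/12114 = 45838*(-1/43818) + 10569*(1/12114) = -22919/21909 + 3523/4038 = -1706835/9829838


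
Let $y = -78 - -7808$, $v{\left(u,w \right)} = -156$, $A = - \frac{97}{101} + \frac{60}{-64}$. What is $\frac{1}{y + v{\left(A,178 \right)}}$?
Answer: $\frac{1}{7574} \approx 0.00013203$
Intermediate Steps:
$A = - \frac{3067}{1616}$ ($A = \left(-97\right) \frac{1}{101} + 60 \left(- \frac{1}{64}\right) = - \frac{97}{101} - \frac{15}{16} = - \frac{3067}{1616} \approx -1.8979$)
$y = 7730$ ($y = -78 + 7808 = 7730$)
$\frac{1}{y + v{\left(A,178 \right)}} = \frac{1}{7730 - 156} = \frac{1}{7574}$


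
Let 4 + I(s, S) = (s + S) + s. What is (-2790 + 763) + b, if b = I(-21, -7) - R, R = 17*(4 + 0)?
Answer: -2148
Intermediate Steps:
I(s, S) = -4 + S + 2*s (I(s, S) = -4 + ((s + S) + s) = -4 + ((S + s) + s) = -4 + (S + 2*s) = -4 + S + 2*s)
R = 68 (R = 17*4 = 68)
b = -121 (b = (-4 - 7 + 2*(-21)) - 1*68 = (-4 - 7 - 42) - 68 = -53 - 68 = -121)
(-2790 + 763) + b = (-2790 + 763) - 121 = -2027 - 121 = -2148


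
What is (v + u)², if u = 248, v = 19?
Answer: 71289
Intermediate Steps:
(v + u)² = (19 + 248)² = 267² = 71289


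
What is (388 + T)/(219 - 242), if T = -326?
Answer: -62/23 ≈ -2.6957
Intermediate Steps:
(388 + T)/(219 - 242) = (388 - 326)/(219 - 242) = 62/(-23) = 62*(-1/23) = -62/23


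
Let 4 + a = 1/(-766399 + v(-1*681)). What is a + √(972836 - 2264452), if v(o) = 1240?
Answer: -3060637/765159 + 4*I*√80726 ≈ -4.0 + 1136.5*I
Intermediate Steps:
a = -3060637/765159 (a = -4 + 1/(-766399 + 1240) = -4 + 1/(-765159) = -4 - 1/765159 = -3060637/765159 ≈ -4.0000)
a + √(972836 - 2264452) = -3060637/765159 + √(972836 - 2264452) = -3060637/765159 + √(-1291616) = -3060637/765159 + 4*I*√80726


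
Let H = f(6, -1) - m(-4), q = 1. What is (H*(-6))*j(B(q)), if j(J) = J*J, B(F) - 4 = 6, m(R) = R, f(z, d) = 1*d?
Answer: -1800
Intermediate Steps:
f(z, d) = d
B(F) = 10 (B(F) = 4 + 6 = 10)
j(J) = J**2
H = 3 (H = -1 - 1*(-4) = -1 + 4 = 3)
(H*(-6))*j(B(q)) = (3*(-6))*10**2 = -18*100 = -1800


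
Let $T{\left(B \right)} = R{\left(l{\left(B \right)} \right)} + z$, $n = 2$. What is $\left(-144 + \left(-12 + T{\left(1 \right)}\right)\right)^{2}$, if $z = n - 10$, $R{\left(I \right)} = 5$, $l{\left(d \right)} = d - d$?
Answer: $25281$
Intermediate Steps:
$l{\left(d \right)} = 0$
$z = -8$ ($z = 2 - 10 = -8$)
$T{\left(B \right)} = -3$ ($T{\left(B \right)} = 5 - 8 = -3$)
$\left(-144 + \left(-12 + T{\left(1 \right)}\right)\right)^{2} = \left(-144 - 15\right)^{2} = \left(-159\right)^{2} = 25281$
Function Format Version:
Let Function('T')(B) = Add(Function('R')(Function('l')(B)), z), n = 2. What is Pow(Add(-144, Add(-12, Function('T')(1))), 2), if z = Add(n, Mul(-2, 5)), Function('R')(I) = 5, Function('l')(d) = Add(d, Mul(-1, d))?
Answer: 25281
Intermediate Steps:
Function('l')(d) = 0
z = -8 (z = Add(2, Mul(-2, 5)) = Add(2, -10) = -8)
Function('T')(B) = -3 (Function('T')(B) = Add(5, -8) = -3)
Pow(Add(-144, Add(-12, Function('T')(1))), 2) = Pow(Add(-144, Add(-12, -3)), 2) = Pow(Add(-144, -15), 2) = Pow(-159, 2) = 25281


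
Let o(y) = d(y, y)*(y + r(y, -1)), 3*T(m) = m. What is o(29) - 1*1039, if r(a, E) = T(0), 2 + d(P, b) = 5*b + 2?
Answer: 3166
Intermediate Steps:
T(m) = m/3
d(P, b) = 5*b (d(P, b) = -2 + (5*b + 2) = -2 + (2 + 5*b) = 5*b)
r(a, E) = 0 (r(a, E) = (1/3)*0 = 0)
o(y) = 5*y**2 (o(y) = (5*y)*(y + 0) = (5*y)*y = 5*y**2)
o(29) - 1*1039 = 5*29**2 - 1*1039 = 5*841 - 1039 = 4205 - 1039 = 3166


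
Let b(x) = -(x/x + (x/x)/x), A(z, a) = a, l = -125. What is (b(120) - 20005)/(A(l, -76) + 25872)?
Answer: -2400721/3095520 ≈ -0.77555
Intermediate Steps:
b(x) = -1 - 1/x (b(x) = -(1 + 1/x) = -1 - 1/x)
(b(120) - 20005)/(A(l, -76) + 25872) = ((-1 - 1*120)/120 - 20005)/(-76 + 25872) = ((-1 - 120)/120 - 20005)/25796 = ((1/120)*(-121) - 20005)*(1/25796) = (-121/120 - 20005)*(1/25796) = -2400721/120*1/25796 = -2400721/3095520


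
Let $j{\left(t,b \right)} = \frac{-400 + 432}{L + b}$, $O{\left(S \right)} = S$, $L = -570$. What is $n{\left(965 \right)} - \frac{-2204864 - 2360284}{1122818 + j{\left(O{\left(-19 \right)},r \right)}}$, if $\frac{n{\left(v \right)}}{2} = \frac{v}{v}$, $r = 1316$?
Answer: $\frac{423403744}{69801855} \approx 6.0658$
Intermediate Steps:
$n{\left(v \right)} = 2$ ($n{\left(v \right)} = 2 \frac{v}{v} = 2 \cdot 1 = 2$)
$j{\left(t,b \right)} = \frac{32}{-570 + b}$ ($j{\left(t,b \right)} = \frac{-400 + 432}{-570 + b} = \frac{32}{-570 + b}$)
$n{\left(965 \right)} - \frac{-2204864 - 2360284}{1122818 + j{\left(O{\left(-19 \right)},r \right)}} = 2 - \frac{-2204864 - 2360284}{1122818 + \frac{32}{-570 + 1316}} = 2 - - \frac{4565148}{1122818 + \frac{32}{746}} = 2 - - \frac{4565148}{1122818 + 32 \cdot \frac{1}{746}} = 2 - - \frac{4565148}{1122818 + \frac{16}{373}} = 2 - - \frac{4565148}{\frac{418811130}{373}} = 2 - \left(-4565148\right) \frac{373}{418811130} = 2 - - \frac{283800034}{69801855} = 2 + \frac{283800034}{69801855} = \frac{423403744}{69801855}$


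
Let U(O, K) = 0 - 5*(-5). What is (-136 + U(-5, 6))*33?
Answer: -3663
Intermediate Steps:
U(O, K) = 25 (U(O, K) = 0 + 25 = 25)
(-136 + U(-5, 6))*33 = (-136 + 25)*33 = -111*33 = -3663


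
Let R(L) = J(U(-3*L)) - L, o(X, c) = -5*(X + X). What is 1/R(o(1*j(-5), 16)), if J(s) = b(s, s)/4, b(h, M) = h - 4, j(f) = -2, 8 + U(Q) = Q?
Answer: -1/38 ≈ -0.026316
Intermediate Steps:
U(Q) = -8 + Q
b(h, M) = -4 + h
o(X, c) = -10*X
J(s) = -1 + s/4 (J(s) = (-4 + s)/4 = (-4 + s)*(¼) = -1 + s/4)
R(L) = -3 - 7*L/4 (R(L) = (-1 + (-8 - 3*L)/4) - L = (-1 + (-2 - 3*L/4)) - L = (-3 - 3*L/4) - L = -3 - 7*L/4)
1/R(o(1*j(-5), 16)) = 1/(-3 - (-35)*1*(-2)/2) = 1/(-3 - (-35)*(-2)/2) = 1/(-3 - 7/4*20) = 1/(-3 - 35) = 1/(-38) = -1/38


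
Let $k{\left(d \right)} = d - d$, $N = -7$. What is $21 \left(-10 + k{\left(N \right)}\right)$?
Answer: $-210$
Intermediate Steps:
$k{\left(d \right)} = 0$
$21 \left(-10 + k{\left(N \right)}\right) = 21 \left(-10 + 0\right) = 21 \left(-10\right) = -210$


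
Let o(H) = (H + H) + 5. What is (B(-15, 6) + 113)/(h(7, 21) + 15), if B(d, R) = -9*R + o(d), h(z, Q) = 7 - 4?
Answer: 17/9 ≈ 1.8889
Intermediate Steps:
o(H) = 5 + 2*H (o(H) = 2*H + 5 = 5 + 2*H)
h(z, Q) = 3
B(d, R) = 5 - 9*R + 2*d (B(d, R) = -9*R + (5 + 2*d) = 5 - 9*R + 2*d)
(B(-15, 6) + 113)/(h(7, 21) + 15) = ((5 - 9*6 + 2*(-15)) + 113)/(3 + 15) = ((5 - 54 - 30) + 113)/18 = (-79 + 113)*(1/18) = 34*(1/18) = 17/9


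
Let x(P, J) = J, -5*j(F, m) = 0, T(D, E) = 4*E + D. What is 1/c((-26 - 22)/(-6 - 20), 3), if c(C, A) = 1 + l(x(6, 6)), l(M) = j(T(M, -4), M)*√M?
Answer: 1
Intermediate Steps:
T(D, E) = D + 4*E
j(F, m) = 0 (j(F, m) = -⅕*0 = 0)
l(M) = 0 (l(M) = 0*√M = 0)
c(C, A) = 1 (c(C, A) = 1 + 0 = 1)
1/c((-26 - 22)/(-6 - 20), 3) = 1/1 = 1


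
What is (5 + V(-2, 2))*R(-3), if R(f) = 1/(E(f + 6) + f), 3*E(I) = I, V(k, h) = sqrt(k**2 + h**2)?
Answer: -5/2 - sqrt(2) ≈ -3.9142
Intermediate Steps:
V(k, h) = sqrt(h**2 + k**2)
E(I) = I/3
R(f) = 1/(2 + 4*f/3) (R(f) = 1/((f + 6)/3 + f) = 1/((6 + f)/3 + f) = 1/((2 + f/3) + f) = 1/(2 + 4*f/3))
(5 + V(-2, 2))*R(-3) = (5 + sqrt(2**2 + (-2)**2))*(3/(2*(3 + 2*(-3)))) = (5 + sqrt(4 + 4))*(3/(2*(3 - 6))) = (5 + sqrt(8))*((3/2)/(-3)) = (5 + 2*sqrt(2))*((3/2)*(-1/3)) = (5 + 2*sqrt(2))*(-1/2) = -5/2 - sqrt(2)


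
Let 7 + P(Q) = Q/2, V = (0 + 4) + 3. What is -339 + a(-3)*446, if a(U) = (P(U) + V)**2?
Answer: 1329/2 ≈ 664.50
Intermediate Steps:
V = 7 (V = 4 + 3 = 7)
P(Q) = -7 + Q/2
a(U) = U**2/4 (a(U) = ((-7 + U/2) + 7)**2 = (U/2)**2 = U**2/4)
-339 + a(-3)*446 = -339 + ((1/4)*(-3)**2)*446 = -339 + ((1/4)*9)*446 = -339 + (9/4)*446 = -339 + 2007/2 = 1329/2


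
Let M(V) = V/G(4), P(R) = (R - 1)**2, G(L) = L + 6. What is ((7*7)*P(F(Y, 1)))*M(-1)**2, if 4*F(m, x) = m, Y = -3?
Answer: 2401/1600 ≈ 1.5006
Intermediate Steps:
F(m, x) = m/4
G(L) = 6 + L
P(R) = (-1 + R)**2
M(V) = V/10 (M(V) = V/(6 + 4) = V/10)
((7*7)*P(F(Y, 1)))*M(-1)**2 = ((7*7)*(-1 + (1/4)*(-3))**2)*((1/10)*(-1))**2 = (49*(-1 - 3/4)**2)*(-1/10)**2 = (49*(-7/4)**2)*(1/100) = (49*(49/16))*(1/100) = (2401/16)*(1/100) = 2401/1600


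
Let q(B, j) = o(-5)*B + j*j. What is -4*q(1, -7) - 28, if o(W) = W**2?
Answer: -324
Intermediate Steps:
q(B, j) = j**2 + 25*B (q(B, j) = (-5)**2*B + j*j = 25*B + j**2 = j**2 + 25*B)
-4*q(1, -7) - 28 = -4*((-7)**2 + 25*1) - 28 = -4*(49 + 25) - 28 = -4*74 - 28 = -296 - 28 = -324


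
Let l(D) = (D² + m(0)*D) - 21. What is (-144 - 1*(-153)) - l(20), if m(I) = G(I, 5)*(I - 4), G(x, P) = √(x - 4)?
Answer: -370 + 160*I ≈ -370.0 + 160.0*I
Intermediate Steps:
G(x, P) = √(-4 + x)
m(I) = (-4 + I)^(3/2) (m(I) = √(-4 + I)*(I - 4) = √(-4 + I)*(-4 + I) = (-4 + I)^(3/2))
l(D) = -21 + D² - 8*I*D (l(D) = (D² + (-4 + 0)^(3/2)*D) - 21 = (D² + (-4)^(3/2)*D) - 21 = (D² + (-8*I)*D) - 21 = (D² - 8*I*D) - 21 = -21 + D² - 8*I*D)
(-144 - 1*(-153)) - l(20) = (-144 - 1*(-153)) - (-21 + 20² - 8*I*20) = (-144 + 153) - (-21 + 400 - 160*I) = 9 - (379 - 160*I) = 9 + (-379 + 160*I) = -370 + 160*I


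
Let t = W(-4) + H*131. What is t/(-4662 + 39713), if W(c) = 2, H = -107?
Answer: -14015/35051 ≈ -0.39985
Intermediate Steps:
t = -14015 (t = 2 - 107*131 = 2 - 14017 = -14015)
t/(-4662 + 39713) = -14015/(-4662 + 39713) = -14015/35051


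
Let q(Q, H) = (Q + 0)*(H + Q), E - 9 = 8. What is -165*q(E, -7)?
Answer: -28050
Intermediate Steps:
E = 17 (E = 9 + 8 = 17)
q(Q, H) = Q*(H + Q)
-165*q(E, -7) = -2805*(-7 + 17) = -2805*10 = -165*170 = -28050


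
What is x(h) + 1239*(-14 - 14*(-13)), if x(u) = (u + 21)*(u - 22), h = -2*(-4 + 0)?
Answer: 207746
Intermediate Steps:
h = 8 (h = -2*(-4) = 8)
x(u) = (-22 + u)*(21 + u) (x(u) = (21 + u)*(-22 + u) = (-22 + u)*(21 + u))
x(h) + 1239*(-14 - 14*(-13)) = (-462 + 8**2 - 1*8) + 1239*(-14 - 14*(-13)) = (-462 + 64 - 8) + 1239*(-14 + 182) = -406 + 1239*168 = -406 + 208152 = 207746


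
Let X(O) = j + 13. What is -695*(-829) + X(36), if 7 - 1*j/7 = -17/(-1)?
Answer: 576098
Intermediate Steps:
j = -70 (j = 49 - (-119)/(-1) = 49 - (-119)*(-1) = 49 - 7*17 = 49 - 119 = -70)
X(O) = -57 (X(O) = -70 + 13 = -57)
-695*(-829) + X(36) = -695*(-829) - 57 = 576155 - 57 = 576098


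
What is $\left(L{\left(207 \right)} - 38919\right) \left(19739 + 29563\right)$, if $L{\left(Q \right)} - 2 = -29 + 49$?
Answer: $-1917699894$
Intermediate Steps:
$L{\left(Q \right)} = 22$ ($L{\left(Q \right)} = 2 + \left(-29 + 49\right) = 2 + 20 = 22$)
$\left(L{\left(207 \right)} - 38919\right) \left(19739 + 29563\right) = \left(22 - 38919\right) \left(19739 + 29563\right) = \left(-38897\right) 49302 = -1917699894$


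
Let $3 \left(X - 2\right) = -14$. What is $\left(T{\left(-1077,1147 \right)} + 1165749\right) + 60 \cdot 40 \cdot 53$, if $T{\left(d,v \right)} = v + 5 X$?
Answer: $\frac{3882248}{3} \approx 1.2941 \cdot 10^{6}$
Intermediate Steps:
$X = - \frac{8}{3}$ ($X = 2 + \frac{1}{3} \left(-14\right) = 2 - \frac{14}{3} = - \frac{8}{3} \approx -2.6667$)
$T{\left(d,v \right)} = - \frac{40}{3} + v$ ($T{\left(d,v \right)} = v + 5 \left(- \frac{8}{3}\right) = v - \frac{40}{3} = - \frac{40}{3} + v$)
$\left(T{\left(-1077,1147 \right)} + 1165749\right) + 60 \cdot 40 \cdot 53 = \left(\left(- \frac{40}{3} + 1147\right) + 1165749\right) + 60 \cdot 40 \cdot 53 = \left(\frac{3401}{3} + 1165749\right) + 2400 \cdot 53 = \frac{3500648}{3} + 127200 = \frac{3882248}{3}$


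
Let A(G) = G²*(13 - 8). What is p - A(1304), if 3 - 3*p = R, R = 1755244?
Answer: -27261481/3 ≈ -9.0872e+6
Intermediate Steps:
A(G) = 5*G² (A(G) = G²*5 = 5*G²)
p = -1755241/3 (p = 1 - ⅓*1755244 = 1 - 1755244/3 = -1755241/3 ≈ -5.8508e+5)
p - A(1304) = -1755241/3 - 5*1304² = -1755241/3 - 5*1700416 = -1755241/3 - 1*8502080 = -1755241/3 - 8502080 = -27261481/3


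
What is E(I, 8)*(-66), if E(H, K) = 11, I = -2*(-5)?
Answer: -726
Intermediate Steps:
I = 10
E(I, 8)*(-66) = 11*(-66) = -726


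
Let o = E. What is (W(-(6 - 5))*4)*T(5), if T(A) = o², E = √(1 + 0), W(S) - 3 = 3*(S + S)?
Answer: -12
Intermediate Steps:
W(S) = 3 + 6*S (W(S) = 3 + 3*(S + S) = 3 + 3*(2*S) = 3 + 6*S)
E = 1 (E = √1 = 1)
o = 1
T(A) = 1 (T(A) = 1² = 1)
(W(-(6 - 5))*4)*T(5) = ((3 + 6*(-(6 - 5)))*4)*1 = ((3 + 6*(-1*1))*4)*1 = ((3 + 6*(-1))*4)*1 = ((3 - 6)*4)*1 = -3*4*1 = -12*1 = -12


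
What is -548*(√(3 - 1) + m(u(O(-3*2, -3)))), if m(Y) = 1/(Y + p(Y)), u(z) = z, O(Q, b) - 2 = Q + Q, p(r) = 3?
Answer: 548/7 - 548*√2 ≈ -696.70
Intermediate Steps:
O(Q, b) = 2 + 2*Q (O(Q, b) = 2 + (Q + Q) = 2 + 2*Q)
m(Y) = 1/(3 + Y) (m(Y) = 1/(Y + 3) = 1/(3 + Y))
-548*(√(3 - 1) + m(u(O(-3*2, -3)))) = -548*(√(3 - 1) + 1/(3 + (2 + 2*(-3*2)))) = -548*(√2 + 1/(3 + (2 + 2*(-6)))) = -548*(√2 + 1/(3 + (2 - 12))) = -548*(√2 + 1/(3 - 10)) = -548*(√2 + 1/(-7)) = -548*(√2 - ⅐) = -548*(-⅐ + √2) = 548/7 - 548*√2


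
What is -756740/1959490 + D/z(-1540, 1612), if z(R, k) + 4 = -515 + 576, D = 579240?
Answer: 37832395114/3723031 ≈ 10162.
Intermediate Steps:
z(R, k) = 57 (z(R, k) = -4 + (-515 + 576) = -4 + 61 = 57)
-756740/1959490 + D/z(-1540, 1612) = -756740/1959490 + 579240/57 = -756740*1/1959490 + 579240*(1/57) = -75674/195949 + 193080/19 = 37832395114/3723031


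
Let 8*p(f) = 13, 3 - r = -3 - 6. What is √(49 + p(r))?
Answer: 9*√10/4 ≈ 7.1151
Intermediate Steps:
r = 12 (r = 3 - (-3 - 6) = 3 - 1*(-9) = 3 + 9 = 12)
p(f) = 13/8 (p(f) = (⅛)*13 = 13/8)
√(49 + p(r)) = √(49 + 13/8) = √(405/8) = 9*√10/4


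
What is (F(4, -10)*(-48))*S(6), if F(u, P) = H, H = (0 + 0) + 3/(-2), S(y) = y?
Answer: 432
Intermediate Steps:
H = -3/2 (H = 0 + 3*(-½) = 0 - 3/2 = -3/2 ≈ -1.5000)
F(u, P) = -3/2
(F(4, -10)*(-48))*S(6) = -3/2*(-48)*6 = 72*6 = 432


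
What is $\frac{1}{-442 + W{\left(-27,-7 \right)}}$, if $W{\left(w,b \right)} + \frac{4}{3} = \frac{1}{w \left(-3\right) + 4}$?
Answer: $- \frac{255}{113047} \approx -0.0022557$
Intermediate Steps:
$W{\left(w,b \right)} = - \frac{4}{3} + \frac{1}{4 - 3 w}$ ($W{\left(w,b \right)} = - \frac{4}{3} + \frac{1}{w \left(-3\right) + 4} = - \frac{4}{3} + \frac{1}{- 3 w + 4} = - \frac{4}{3} + \frac{1}{4 - 3 w}$)
$\frac{1}{-442 + W{\left(-27,-7 \right)}} = \frac{1}{-442 + \frac{13 - -324}{3 \left(-4 + 3 \left(-27\right)\right)}} = \frac{1}{-442 + \frac{13 + 324}{3 \left(-4 - 81\right)}} = \frac{1}{-442 + \frac{1}{3} \frac{1}{-85} \cdot 337} = \frac{1}{-442 + \frac{1}{3} \left(- \frac{1}{85}\right) 337} = \frac{1}{-442 - \frac{337}{255}} = \frac{1}{- \frac{113047}{255}} = - \frac{255}{113047}$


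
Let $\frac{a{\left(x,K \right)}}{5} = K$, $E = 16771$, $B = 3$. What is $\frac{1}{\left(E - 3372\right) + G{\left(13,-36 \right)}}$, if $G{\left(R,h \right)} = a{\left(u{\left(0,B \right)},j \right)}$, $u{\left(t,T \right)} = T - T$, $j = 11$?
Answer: $\frac{1}{13454} \approx 7.4327 \cdot 10^{-5}$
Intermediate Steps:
$u{\left(t,T \right)} = 0$
$a{\left(x,K \right)} = 5 K$
$G{\left(R,h \right)} = 55$ ($G{\left(R,h \right)} = 5 \cdot 11 = 55$)
$\frac{1}{\left(E - 3372\right) + G{\left(13,-36 \right)}} = \frac{1}{\left(16771 - 3372\right) + 55} = \frac{1}{13399 + 55} = \frac{1}{13454}$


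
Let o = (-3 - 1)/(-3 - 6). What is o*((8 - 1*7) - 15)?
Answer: -56/9 ≈ -6.2222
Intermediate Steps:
o = 4/9 (o = -4/(-9) = -4*(-⅑) = 4/9 ≈ 0.44444)
o*((8 - 1*7) - 15) = 4*((8 - 1*7) - 15)/9 = 4*((8 - 7) - 15)/9 = 4*(1 - 15)/9 = (4/9)*(-14) = -56/9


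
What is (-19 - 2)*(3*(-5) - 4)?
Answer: 399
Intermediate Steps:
(-19 - 2)*(3*(-5) - 4) = -21*(-15 - 4) = -21*(-19) = 399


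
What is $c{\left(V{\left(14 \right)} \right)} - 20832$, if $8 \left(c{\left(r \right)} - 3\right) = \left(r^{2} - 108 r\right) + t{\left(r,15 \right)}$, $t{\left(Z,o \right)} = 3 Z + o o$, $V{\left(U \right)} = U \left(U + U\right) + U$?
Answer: $- \frac{44201}{8} \approx -5525.1$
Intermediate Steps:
$V{\left(U \right)} = U + 2 U^{2}$ ($V{\left(U \right)} = U 2 U + U = 2 U^{2} + U = U + 2 U^{2}$)
$t{\left(Z,o \right)} = o^{2} + 3 Z$ ($t{\left(Z,o \right)} = 3 Z + o^{2} = o^{2} + 3 Z$)
$c{\left(r \right)} = \frac{249}{8} - \frac{105 r}{8} + \frac{r^{2}}{8}$ ($c{\left(r \right)} = 3 + \frac{\left(r^{2} - 108 r\right) + \left(15^{2} + 3 r\right)}{8} = 3 + \frac{\left(r^{2} - 108 r\right) + \left(225 + 3 r\right)}{8} = 3 + \frac{225 + r^{2} - 105 r}{8} = 3 + \left(\frac{225}{8} - \frac{105 r}{8} + \frac{r^{2}}{8}\right) = \frac{249}{8} - \frac{105 r}{8} + \frac{r^{2}}{8}$)
$c{\left(V{\left(14 \right)} \right)} - 20832 = \left(\frac{249}{8} - \frac{105 \cdot 14 \left(1 + 2 \cdot 14\right)}{8} + \frac{\left(14 \left(1 + 2 \cdot 14\right)\right)^{2}}{8}\right) - 20832 = \left(\frac{249}{8} - \frac{105 \cdot 14 \left(1 + 28\right)}{8} + \frac{\left(14 \left(1 + 28\right)\right)^{2}}{8}\right) - 20832 = \left(\frac{249}{8} - \frac{105 \cdot 14 \cdot 29}{8} + \frac{\left(14 \cdot 29\right)^{2}}{8}\right) - 20832 = \left(\frac{249}{8} - \frac{21315}{4} + \frac{406^{2}}{8}\right) - 20832 = \left(\frac{249}{8} - \frac{21315}{4} + \frac{1}{8} \cdot 164836\right) - 20832 = \left(\frac{249}{8} - \frac{21315}{4} + \frac{41209}{2}\right) - 20832 = \frac{122455}{8} - 20832 = - \frac{44201}{8}$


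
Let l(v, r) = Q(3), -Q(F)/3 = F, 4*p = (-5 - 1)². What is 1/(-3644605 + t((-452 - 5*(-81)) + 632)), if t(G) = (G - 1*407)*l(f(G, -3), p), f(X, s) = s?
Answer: -1/3646207 ≈ -2.7426e-7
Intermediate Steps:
p = 9 (p = (-5 - 1)²/4 = (¼)*(-6)² = (¼)*36 = 9)
Q(F) = -3*F
l(v, r) = -9 (l(v, r) = -3*3 = -9)
t(G) = 3663 - 9*G (t(G) = (G - 1*407)*(-9) = (G - 407)*(-9) = (-407 + G)*(-9) = 3663 - 9*G)
1/(-3644605 + t((-452 - 5*(-81)) + 632)) = 1/(-3644605 + (3663 - 9*((-452 - 5*(-81)) + 632))) = 1/(-3644605 + (3663 - 9*((-452 + 405) + 632))) = 1/(-3644605 + (3663 - 9*(-47 + 632))) = 1/(-3644605 + (3663 - 9*585)) = 1/(-3644605 + (3663 - 5265)) = 1/(-3644605 - 1602) = 1/(-3646207) = -1/3646207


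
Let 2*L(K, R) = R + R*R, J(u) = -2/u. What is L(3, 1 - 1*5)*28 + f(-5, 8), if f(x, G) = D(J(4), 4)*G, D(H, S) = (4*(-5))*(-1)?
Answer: 328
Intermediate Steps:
D(H, S) = 20 (D(H, S) = -20*(-1) = 20)
f(x, G) = 20*G
L(K, R) = R/2 + R**2/2 (L(K, R) = (R + R*R)/2 = (R + R**2)/2 = R/2 + R**2/2)
L(3, 1 - 1*5)*28 + f(-5, 8) = ((1 - 1*5)*(1 + (1 - 1*5))/2)*28 + 20*8 = ((1 - 5)*(1 + (1 - 5))/2)*28 + 160 = ((1/2)*(-4)*(1 - 4))*28 + 160 = ((1/2)*(-4)*(-3))*28 + 160 = 6*28 + 160 = 168 + 160 = 328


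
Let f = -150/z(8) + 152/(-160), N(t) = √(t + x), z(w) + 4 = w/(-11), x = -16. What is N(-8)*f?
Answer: 8003*I*√6/130 ≈ 150.79*I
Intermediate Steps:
z(w) = -4 - w/11 (z(w) = -4 + w/(-11) = -4 + w*(-1/11) = -4 - w/11)
N(t) = √(-16 + t) (N(t) = √(t - 16) = √(-16 + t))
f = 8003/260 (f = -150/(-4 - 1/11*8) + 152/(-160) = -150/(-4 - 8/11) + 152*(-1/160) = -150/(-52/11) - 19/20 = -150*(-11/52) - 19/20 = 825/26 - 19/20 = 8003/260 ≈ 30.781)
N(-8)*f = √(-16 - 8)*(8003/260) = √(-24)*(8003/260) = (2*I*√6)*(8003/260) = 8003*I*√6/130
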